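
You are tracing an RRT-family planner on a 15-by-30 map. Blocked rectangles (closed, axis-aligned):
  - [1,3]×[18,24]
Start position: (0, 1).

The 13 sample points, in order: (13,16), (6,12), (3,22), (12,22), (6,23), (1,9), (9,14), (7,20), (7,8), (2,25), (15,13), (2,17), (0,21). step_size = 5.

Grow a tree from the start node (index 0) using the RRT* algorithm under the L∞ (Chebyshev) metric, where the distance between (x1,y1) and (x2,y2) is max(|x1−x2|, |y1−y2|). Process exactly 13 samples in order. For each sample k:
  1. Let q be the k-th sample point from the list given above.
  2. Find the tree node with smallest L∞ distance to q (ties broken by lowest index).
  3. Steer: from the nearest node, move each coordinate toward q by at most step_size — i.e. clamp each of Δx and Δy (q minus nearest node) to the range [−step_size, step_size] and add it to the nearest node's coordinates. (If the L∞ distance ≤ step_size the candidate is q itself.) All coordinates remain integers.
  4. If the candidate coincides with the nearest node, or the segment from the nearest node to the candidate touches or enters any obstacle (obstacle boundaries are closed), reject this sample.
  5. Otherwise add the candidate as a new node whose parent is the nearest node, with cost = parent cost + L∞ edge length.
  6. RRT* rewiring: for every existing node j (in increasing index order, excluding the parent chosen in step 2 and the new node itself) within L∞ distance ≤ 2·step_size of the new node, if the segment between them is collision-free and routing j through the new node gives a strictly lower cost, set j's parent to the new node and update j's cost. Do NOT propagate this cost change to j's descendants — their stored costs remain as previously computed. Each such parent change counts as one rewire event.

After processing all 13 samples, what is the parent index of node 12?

1. q=(13,16) nearest=0 d=15 new=(5,6) → add node 1 parent=0 cost=5
2. q=(6,12) nearest=1 d=6 new=(6,11) → add node 2 parent=1 cost=10
3. q=(3,22) nearest=2 d=11 new=(3,16) → add node 3 parent=2 cost=15
4. q=(12,22) nearest=3 d=9 new=(8,21) → add node 4 parent=3 cost=20
5. q=(6,23) nearest=4 d=2 new=(6,23) → add node 5 parent=4 cost=22
6. q=(1,9) nearest=1 d=4 new=(1,9) → add node 6 parent=1 cost=9
7. q=(9,14) nearest=2 d=3 new=(9,14) → add node 7 parent=2 cost=13
8. q=(7,20) nearest=4 d=1 new=(7,20) → add node 8 parent=4 cost=21
9. q=(7,8) nearest=1 d=2 new=(7,8) → add node 9 parent=1 cost=7
10. q=(2,25) nearest=5 d=4 new=(2,25) → add node 10 parent=5 cost=26
11. q=(15,13) nearest=7 d=6 new=(14,13) → add node 11 parent=7 cost=18
12. q=(2,17) nearest=3 d=1 new=(2,17) → add node 12 parent=3 cost=16
13. q=(0,21) nearest=10 d=4 new=(0,21) → blocked by [1,3]×[18,24], reject

Parent of node 12: 3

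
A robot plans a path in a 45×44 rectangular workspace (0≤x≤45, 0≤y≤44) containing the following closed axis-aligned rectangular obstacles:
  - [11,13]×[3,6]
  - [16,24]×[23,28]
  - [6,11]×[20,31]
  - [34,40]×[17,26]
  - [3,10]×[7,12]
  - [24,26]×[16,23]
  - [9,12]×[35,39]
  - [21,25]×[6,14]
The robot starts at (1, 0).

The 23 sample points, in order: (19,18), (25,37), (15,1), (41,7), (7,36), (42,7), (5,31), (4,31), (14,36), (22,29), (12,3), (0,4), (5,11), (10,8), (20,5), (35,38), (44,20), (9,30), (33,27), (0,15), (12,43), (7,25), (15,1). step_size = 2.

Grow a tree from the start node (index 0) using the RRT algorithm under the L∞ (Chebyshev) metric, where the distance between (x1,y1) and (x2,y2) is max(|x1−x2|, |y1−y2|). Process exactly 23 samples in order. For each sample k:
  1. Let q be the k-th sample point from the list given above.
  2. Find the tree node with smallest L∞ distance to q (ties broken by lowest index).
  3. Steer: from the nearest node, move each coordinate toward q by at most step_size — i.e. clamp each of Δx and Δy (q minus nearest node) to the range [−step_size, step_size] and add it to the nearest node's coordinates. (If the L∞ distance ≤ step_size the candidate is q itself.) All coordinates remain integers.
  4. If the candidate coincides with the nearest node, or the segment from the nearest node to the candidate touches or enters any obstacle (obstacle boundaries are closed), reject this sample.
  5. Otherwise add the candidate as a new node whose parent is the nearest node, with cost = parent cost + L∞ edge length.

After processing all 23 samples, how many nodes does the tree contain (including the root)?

1. q=(19,18) nearest=0 d=18 new=(3,2) → add node 1 parent=0 cost=2
2. q=(25,37) nearest=1 d=35 new=(5,4) → add node 2 parent=1 cost=4
3. q=(15,1) nearest=2 d=10 new=(7,2) → add node 3 parent=2 cost=6
4. q=(41,7) nearest=3 d=34 new=(9,4) → add node 4 parent=3 cost=8
5. q=(7,36) nearest=2 d=32 new=(7,6) → add node 5 parent=2 cost=6
6. q=(42,7) nearest=4 d=33 new=(11,6) → blocked by [11,13]×[3,6], reject
7. q=(5,31) nearest=5 d=25 new=(5,8) → blocked by [3,10]×[7,12], reject
8. q=(4,31) nearest=5 d=25 new=(5,8) → blocked by [3,10]×[7,12], reject
9. q=(14,36) nearest=5 d=30 new=(9,8) → blocked by [3,10]×[7,12], reject
10. q=(22,29) nearest=5 d=23 new=(9,8) → blocked by [3,10]×[7,12], reject
11. q=(12,3) nearest=4 d=3 new=(11,3) → blocked by [11,13]×[3,6], reject
12. q=(0,4) nearest=1 d=3 new=(1,4) → add node 6 parent=1 cost=4
13. q=(5,11) nearest=5 d=5 new=(5,8) → blocked by [3,10]×[7,12], reject
14. q=(10,8) nearest=5 d=3 new=(9,8) → blocked by [3,10]×[7,12], reject
15. q=(20,5) nearest=4 d=11 new=(11,5) → blocked by [11,13]×[3,6], reject
16. q=(35,38) nearest=5 d=32 new=(9,8) → blocked by [3,10]×[7,12], reject
17. q=(44,20) nearest=4 d=35 new=(11,6) → blocked by [11,13]×[3,6], reject
18. q=(9,30) nearest=5 d=24 new=(9,8) → blocked by [3,10]×[7,12], reject
19. q=(33,27) nearest=4 d=24 new=(11,6) → blocked by [11,13]×[3,6], reject
20. q=(0,15) nearest=5 d=9 new=(5,8) → blocked by [3,10]×[7,12], reject
21. q=(12,43) nearest=5 d=37 new=(9,8) → blocked by [3,10]×[7,12], reject
22. q=(7,25) nearest=5 d=19 new=(7,8) → blocked by [3,10]×[7,12], reject
23. q=(15,1) nearest=4 d=6 new=(11,2) → add node 7 parent=4 cost=10

Node count: 8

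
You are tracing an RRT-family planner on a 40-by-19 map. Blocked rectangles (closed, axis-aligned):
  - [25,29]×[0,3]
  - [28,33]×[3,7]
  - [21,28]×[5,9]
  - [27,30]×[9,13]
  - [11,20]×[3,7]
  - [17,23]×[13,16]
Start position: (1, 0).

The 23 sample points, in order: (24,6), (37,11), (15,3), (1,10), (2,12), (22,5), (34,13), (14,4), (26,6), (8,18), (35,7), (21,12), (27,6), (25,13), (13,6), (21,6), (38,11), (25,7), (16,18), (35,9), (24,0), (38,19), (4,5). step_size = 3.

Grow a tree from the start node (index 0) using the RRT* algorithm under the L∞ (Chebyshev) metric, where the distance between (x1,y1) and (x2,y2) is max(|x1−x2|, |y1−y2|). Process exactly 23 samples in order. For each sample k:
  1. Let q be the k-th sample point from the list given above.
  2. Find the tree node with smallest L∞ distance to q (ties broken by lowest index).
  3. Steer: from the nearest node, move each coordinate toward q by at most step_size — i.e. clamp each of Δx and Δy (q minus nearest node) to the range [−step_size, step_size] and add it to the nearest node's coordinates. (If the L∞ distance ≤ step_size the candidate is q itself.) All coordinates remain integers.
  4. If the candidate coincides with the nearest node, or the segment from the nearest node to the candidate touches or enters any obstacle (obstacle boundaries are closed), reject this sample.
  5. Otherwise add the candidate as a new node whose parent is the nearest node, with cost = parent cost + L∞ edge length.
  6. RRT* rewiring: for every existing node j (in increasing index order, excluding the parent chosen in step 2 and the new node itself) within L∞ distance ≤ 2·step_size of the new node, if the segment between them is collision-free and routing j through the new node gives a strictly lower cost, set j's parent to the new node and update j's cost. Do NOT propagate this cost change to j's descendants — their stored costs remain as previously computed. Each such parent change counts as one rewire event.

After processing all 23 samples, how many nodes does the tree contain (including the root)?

Node count: 10

1. q=(24,6) nearest=0 d=23 new=(4,3) → add node 1 parent=0 cost=3
2. q=(37,11) nearest=1 d=33 new=(7,6) → add node 2 parent=1 cost=6
3. q=(15,3) nearest=2 d=8 new=(10,3) → add node 3 parent=2 cost=9
4. q=(1,10) nearest=2 d=6 new=(4,9) → add node 4 parent=2 cost=9
5. q=(2,12) nearest=4 d=3 new=(2,12) → add node 5 parent=4 cost=12
6. q=(22,5) nearest=3 d=12 new=(13,5) → blocked by [11,20]×[3,7], reject
7. q=(34,13) nearest=3 d=24 new=(13,6) → blocked by [11,20]×[3,7], reject
8. q=(14,4) nearest=3 d=4 new=(13,4) → blocked by [11,20]×[3,7], reject
9. q=(26,6) nearest=3 d=16 new=(13,6) → blocked by [11,20]×[3,7], reject
10. q=(8,18) nearest=5 d=6 new=(5,15) → add node 6 parent=5 cost=15
11. q=(35,7) nearest=3 d=25 new=(13,6) → blocked by [11,20]×[3,7], reject
12. q=(21,12) nearest=3 d=11 new=(13,6) → blocked by [11,20]×[3,7], reject
13. q=(27,6) nearest=3 d=17 new=(13,6) → blocked by [11,20]×[3,7], reject
14. q=(25,13) nearest=3 d=15 new=(13,6) → blocked by [11,20]×[3,7], reject
15. q=(13,6) nearest=3 d=3 new=(13,6) → blocked by [11,20]×[3,7], reject
16. q=(21,6) nearest=3 d=11 new=(13,6) → blocked by [11,20]×[3,7], reject
17. q=(38,11) nearest=3 d=28 new=(13,6) → blocked by [11,20]×[3,7], reject
18. q=(25,7) nearest=3 d=15 new=(13,6) → blocked by [11,20]×[3,7], reject
19. q=(16,18) nearest=6 d=11 new=(8,18) → add node 7 parent=6 cost=18
20. q=(35,9) nearest=3 d=25 new=(13,6) → blocked by [11,20]×[3,7], reject
21. q=(24,0) nearest=3 d=14 new=(13,0) → add node 8 parent=3 cost=12
22. q=(38,19) nearest=8 d=25 new=(16,3) → blocked by [11,20]×[3,7], reject
23. q=(4,5) nearest=1 d=2 new=(4,5) → add node 9 parent=1 cost=5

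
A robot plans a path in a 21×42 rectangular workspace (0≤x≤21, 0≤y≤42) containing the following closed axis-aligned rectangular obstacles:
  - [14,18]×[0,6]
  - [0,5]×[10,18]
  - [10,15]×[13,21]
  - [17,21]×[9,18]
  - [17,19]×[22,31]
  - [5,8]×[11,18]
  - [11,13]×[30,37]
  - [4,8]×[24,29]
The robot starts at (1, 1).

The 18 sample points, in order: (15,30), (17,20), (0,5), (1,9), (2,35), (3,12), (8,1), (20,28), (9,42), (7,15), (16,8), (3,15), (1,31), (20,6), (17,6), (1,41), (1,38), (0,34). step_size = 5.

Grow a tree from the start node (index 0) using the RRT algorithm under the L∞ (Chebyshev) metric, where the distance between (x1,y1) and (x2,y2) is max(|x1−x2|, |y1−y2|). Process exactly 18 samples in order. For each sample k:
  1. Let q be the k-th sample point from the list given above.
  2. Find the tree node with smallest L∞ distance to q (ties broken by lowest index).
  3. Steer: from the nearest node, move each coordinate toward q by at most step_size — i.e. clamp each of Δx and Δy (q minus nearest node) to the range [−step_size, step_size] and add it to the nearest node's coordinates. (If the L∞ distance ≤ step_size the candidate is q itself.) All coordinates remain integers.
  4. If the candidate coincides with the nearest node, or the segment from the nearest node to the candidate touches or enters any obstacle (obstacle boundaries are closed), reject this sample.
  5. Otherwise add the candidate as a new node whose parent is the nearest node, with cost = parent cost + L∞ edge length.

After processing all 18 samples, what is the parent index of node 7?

Parent of node 7: 6

1. q=(15,30) nearest=0 d=29 new=(6,6) → add node 1 parent=0 cost=5
2. q=(17,20) nearest=1 d=14 new=(11,11) → add node 2 parent=1 cost=10
3. q=(0,5) nearest=0 d=4 new=(0,5) → add node 3 parent=0 cost=4
4. q=(1,9) nearest=3 d=4 new=(1,9) → add node 4 parent=3 cost=8
5. q=(2,35) nearest=2 d=24 new=(6,16) → blocked by [5,8]×[11,18], reject
6. q=(3,12) nearest=4 d=3 new=(3,12) → blocked by [0,5]×[10,18], reject
7. q=(8,1) nearest=1 d=5 new=(8,1) → add node 5 parent=1 cost=10
8. q=(20,28) nearest=2 d=17 new=(16,16) → blocked by [10,15]×[13,21], reject
9. q=(9,42) nearest=2 d=31 new=(9,16) → blocked by [10,15]×[13,21], reject
10. q=(7,15) nearest=2 d=4 new=(7,15) → blocked by [5,8]×[11,18], reject
11. q=(16,8) nearest=2 d=5 new=(16,8) → add node 6 parent=2 cost=15
12. q=(3,15) nearest=4 d=6 new=(3,14) → blocked by [0,5]×[10,18], reject
13. q=(1,31) nearest=2 d=20 new=(6,16) → blocked by [5,8]×[11,18], reject
14. q=(20,6) nearest=6 d=4 new=(20,6) → add node 7 parent=6 cost=19
15. q=(17,6) nearest=6 d=2 new=(17,6) → blocked by [14,18]×[0,6], reject
16. q=(1,41) nearest=2 d=30 new=(6,16) → blocked by [5,8]×[11,18], reject
17. q=(1,38) nearest=2 d=27 new=(6,16) → blocked by [5,8]×[11,18], reject
18. q=(0,34) nearest=2 d=23 new=(6,16) → blocked by [5,8]×[11,18], reject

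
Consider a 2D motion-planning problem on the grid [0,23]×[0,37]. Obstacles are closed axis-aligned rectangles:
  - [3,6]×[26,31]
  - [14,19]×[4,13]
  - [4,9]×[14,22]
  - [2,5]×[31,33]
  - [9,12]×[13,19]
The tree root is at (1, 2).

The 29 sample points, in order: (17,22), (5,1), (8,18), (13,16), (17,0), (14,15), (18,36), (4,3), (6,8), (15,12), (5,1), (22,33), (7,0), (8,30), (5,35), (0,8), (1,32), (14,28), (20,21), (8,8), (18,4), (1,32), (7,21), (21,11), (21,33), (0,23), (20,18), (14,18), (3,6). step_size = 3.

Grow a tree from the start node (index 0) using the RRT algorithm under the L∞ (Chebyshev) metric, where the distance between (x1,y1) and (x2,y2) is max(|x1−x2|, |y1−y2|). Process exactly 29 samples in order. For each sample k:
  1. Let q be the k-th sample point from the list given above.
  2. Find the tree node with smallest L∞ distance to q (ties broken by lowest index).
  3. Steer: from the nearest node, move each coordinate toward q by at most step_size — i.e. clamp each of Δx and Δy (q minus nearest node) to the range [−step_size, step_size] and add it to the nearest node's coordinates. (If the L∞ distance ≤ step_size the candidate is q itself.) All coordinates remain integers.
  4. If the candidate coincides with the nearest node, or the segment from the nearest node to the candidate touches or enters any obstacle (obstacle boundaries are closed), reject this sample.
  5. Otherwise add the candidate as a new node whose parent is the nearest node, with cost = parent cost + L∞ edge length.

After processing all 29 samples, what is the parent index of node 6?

Parent of node 6: 1

1. q=(17,22) nearest=0 d=20 new=(4,5) → add node 1 parent=0 cost=3
2. q=(5,1) nearest=0 d=4 new=(4,1) → add node 2 parent=0 cost=3
3. q=(8,18) nearest=1 d=13 new=(7,8) → add node 3 parent=1 cost=6
4. q=(13,16) nearest=3 d=8 new=(10,11) → add node 4 parent=3 cost=9
5. q=(17,0) nearest=3 d=10 new=(10,5) → add node 5 parent=3 cost=9
6. q=(14,15) nearest=4 d=4 new=(13,14) → blocked by [9,12]×[13,19], reject
7. q=(18,36) nearest=4 d=25 new=(13,14) → blocked by [9,12]×[13,19], reject
8. q=(4,3) nearest=1 d=2 new=(4,3) → add node 6 parent=1 cost=5
9. q=(6,8) nearest=3 d=1 new=(6,8) → add node 7 parent=3 cost=7
10. q=(15,12) nearest=4 d=5 new=(13,12) → add node 8 parent=4 cost=12
11. q=(5,1) nearest=2 d=1 new=(5,1) → add node 9 parent=2 cost=4
12. q=(22,33) nearest=8 d=21 new=(16,15) → blocked by [14,19]×[4,13], reject
13. q=(7,0) nearest=9 d=2 new=(7,0) → add node 10 parent=9 cost=6
14. q=(8,30) nearest=8 d=18 new=(10,15) → blocked by [9,12]×[13,19], reject
15. q=(5,35) nearest=8 d=23 new=(10,15) → blocked by [9,12]×[13,19], reject
16. q=(0,8) nearest=1 d=4 new=(1,8) → add node 11 parent=1 cost=6
17. q=(1,32) nearest=8 d=20 new=(10,15) → blocked by [9,12]×[13,19], reject
18. q=(14,28) nearest=8 d=16 new=(14,15) → add node 12 parent=8 cost=15
19. q=(20,21) nearest=12 d=6 new=(17,18) → add node 13 parent=12 cost=18
20. q=(8,8) nearest=3 d=1 new=(8,8) → add node 14 parent=3 cost=7
21. q=(18,4) nearest=4 d=8 new=(13,8) → add node 15 parent=4 cost=12
22. q=(1,32) nearest=13 d=16 new=(14,21) → add node 16 parent=13 cost=21
23. q=(7,21) nearest=12 d=7 new=(11,18) → blocked by [9,12]×[13,19], reject
24. q=(21,11) nearest=12 d=7 new=(17,12) → blocked by [14,19]×[4,13], reject
25. q=(21,33) nearest=16 d=12 new=(17,24) → add node 17 parent=16 cost=24
26. q=(0,23) nearest=4 d=12 new=(7,14) → blocked by [4,9]×[14,22], reject
27. q=(20,18) nearest=13 d=3 new=(20,18) → add node 18 parent=13 cost=21
28. q=(14,18) nearest=12 d=3 new=(14,18) → add node 19 parent=12 cost=18
29. q=(3,6) nearest=1 d=1 new=(3,6) → add node 20 parent=1 cost=4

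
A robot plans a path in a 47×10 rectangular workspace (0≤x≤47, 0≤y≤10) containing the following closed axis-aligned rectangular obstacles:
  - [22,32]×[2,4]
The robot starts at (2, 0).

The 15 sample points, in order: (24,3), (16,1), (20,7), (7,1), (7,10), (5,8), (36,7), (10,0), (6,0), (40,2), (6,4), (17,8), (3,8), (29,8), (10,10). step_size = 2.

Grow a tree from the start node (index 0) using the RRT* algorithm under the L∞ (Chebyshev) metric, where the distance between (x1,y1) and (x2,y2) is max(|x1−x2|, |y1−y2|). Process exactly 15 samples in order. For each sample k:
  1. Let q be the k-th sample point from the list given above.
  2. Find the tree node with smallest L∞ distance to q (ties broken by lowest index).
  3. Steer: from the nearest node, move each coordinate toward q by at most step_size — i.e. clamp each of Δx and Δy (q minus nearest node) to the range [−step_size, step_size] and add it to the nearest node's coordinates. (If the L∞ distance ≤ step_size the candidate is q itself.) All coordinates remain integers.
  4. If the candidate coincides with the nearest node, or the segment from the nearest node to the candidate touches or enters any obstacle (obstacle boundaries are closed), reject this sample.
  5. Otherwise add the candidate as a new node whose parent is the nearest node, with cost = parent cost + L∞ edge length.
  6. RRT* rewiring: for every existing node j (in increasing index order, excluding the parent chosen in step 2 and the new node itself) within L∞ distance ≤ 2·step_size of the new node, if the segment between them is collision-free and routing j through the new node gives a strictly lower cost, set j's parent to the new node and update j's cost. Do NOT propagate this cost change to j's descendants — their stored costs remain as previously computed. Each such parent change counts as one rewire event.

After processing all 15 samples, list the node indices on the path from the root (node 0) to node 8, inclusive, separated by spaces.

Path: 0 1 2 3 8

1. q=(24,3) nearest=0 d=22 new=(4,2) → add node 1 parent=0 cost=2
2. q=(16,1) nearest=1 d=12 new=(6,1) → add node 2 parent=1 cost=4
3. q=(20,7) nearest=2 d=14 new=(8,3) → add node 3 parent=2 cost=6
4. q=(7,1) nearest=2 d=1 new=(7,1) → add node 4 parent=2 cost=5
5. q=(7,10) nearest=3 d=7 new=(7,5) → add node 5 parent=3 cost=8
6. q=(5,8) nearest=5 d=3 new=(5,7) → add node 6 parent=5 cost=10
7. q=(36,7) nearest=3 d=28 new=(10,5) → add node 7 parent=3 cost=8
8. q=(10,0) nearest=3 d=3 new=(10,1) → add node 8 parent=3 cost=8
9. q=(6,0) nearest=2 d=1 new=(6,0) → add node 9 parent=2 cost=5
10. q=(40,2) nearest=7 d=30 new=(12,3) → add node 10 parent=7 cost=10
11. q=(6,4) nearest=5 d=1 new=(6,4) → add node 11 parent=5 cost=9
12. q=(17,8) nearest=10 d=5 new=(14,5) → add node 12 parent=10 cost=12
13. q=(3,8) nearest=6 d=2 new=(3,8) → add node 13 parent=6 cost=12
14. q=(29,8) nearest=12 d=15 new=(16,7) → add node 14 parent=12 cost=14
15. q=(10,10) nearest=5 d=5 new=(9,7) → add node 15 parent=5 cost=10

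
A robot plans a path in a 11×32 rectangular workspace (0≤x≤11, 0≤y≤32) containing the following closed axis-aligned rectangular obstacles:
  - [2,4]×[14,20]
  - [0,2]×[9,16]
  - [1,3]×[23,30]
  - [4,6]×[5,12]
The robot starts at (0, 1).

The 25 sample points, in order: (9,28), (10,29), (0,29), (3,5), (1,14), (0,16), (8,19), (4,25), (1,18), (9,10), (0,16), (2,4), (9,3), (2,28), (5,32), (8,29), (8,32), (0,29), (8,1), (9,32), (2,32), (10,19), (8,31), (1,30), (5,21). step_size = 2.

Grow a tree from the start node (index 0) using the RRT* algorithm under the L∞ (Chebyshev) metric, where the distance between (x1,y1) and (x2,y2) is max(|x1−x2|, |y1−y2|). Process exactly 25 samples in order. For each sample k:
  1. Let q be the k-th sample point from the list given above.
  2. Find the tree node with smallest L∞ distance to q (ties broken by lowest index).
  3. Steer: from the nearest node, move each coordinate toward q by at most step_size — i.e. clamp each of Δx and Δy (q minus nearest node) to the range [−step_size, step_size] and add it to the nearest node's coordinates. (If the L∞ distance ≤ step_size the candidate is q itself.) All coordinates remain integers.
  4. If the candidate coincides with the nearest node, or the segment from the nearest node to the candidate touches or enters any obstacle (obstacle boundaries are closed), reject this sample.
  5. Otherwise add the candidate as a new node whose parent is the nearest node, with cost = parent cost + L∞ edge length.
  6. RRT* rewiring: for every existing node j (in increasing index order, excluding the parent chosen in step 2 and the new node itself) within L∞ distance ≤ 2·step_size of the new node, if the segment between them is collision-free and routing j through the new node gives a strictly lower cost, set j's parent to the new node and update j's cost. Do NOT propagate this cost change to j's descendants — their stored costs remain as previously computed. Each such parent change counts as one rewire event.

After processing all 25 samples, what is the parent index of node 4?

1. q=(9,28) nearest=0 d=27 new=(2,3) → add node 1 parent=0 cost=2
2. q=(10,29) nearest=1 d=26 new=(4,5) → blocked by [4,6]×[5,12], reject
3. q=(0,29) nearest=1 d=26 new=(0,5) → add node 2 parent=1 cost=4
4. q=(3,5) nearest=1 d=2 new=(3,5) → add node 3 parent=1 cost=4
5. q=(1,14) nearest=2 d=9 new=(1,7) → add node 4 parent=2 cost=6
6. q=(0,16) nearest=4 d=9 new=(0,9) → blocked by [0,2]×[9,16], reject
7. q=(8,19) nearest=4 d=12 new=(3,9) → add node 5 parent=4 cost=8
8. q=(4,25) nearest=5 d=16 new=(4,11) → blocked by [4,6]×[5,12], reject
9. q=(1,18) nearest=5 d=9 new=(1,11) → blocked by [0,2]×[9,16], reject
10. q=(9,10) nearest=3 d=6 new=(5,7) → blocked by [4,6]×[5,12], reject
11. q=(0,16) nearest=5 d=7 new=(1,11) → blocked by [0,2]×[9,16], reject
12. q=(2,4) nearest=1 d=1 new=(2,4) → add node 6 parent=1 cost=3
13. q=(9,3) nearest=3 d=6 new=(5,3) → add node 7 parent=3 cost=6
14. q=(2,28) nearest=5 d=19 new=(2,11) → blocked by [0,2]×[9,16], reject
15. q=(5,32) nearest=5 d=23 new=(5,11) → blocked by [4,6]×[5,12], reject
16. q=(8,29) nearest=5 d=20 new=(5,11) → blocked by [4,6]×[5,12], reject
17. q=(8,32) nearest=5 d=23 new=(5,11) → blocked by [4,6]×[5,12], reject
18. q=(0,29) nearest=5 d=20 new=(1,11) → blocked by [0,2]×[9,16], reject
19. q=(8,1) nearest=7 d=3 new=(7,1) → add node 8 parent=7 cost=8
20. q=(9,32) nearest=5 d=23 new=(5,11) → blocked by [4,6]×[5,12], reject
21. q=(2,32) nearest=5 d=23 new=(2,11) → blocked by [0,2]×[9,16], reject
22. q=(10,19) nearest=5 d=10 new=(5,11) → blocked by [4,6]×[5,12], reject
23. q=(8,31) nearest=5 d=22 new=(5,11) → blocked by [4,6]×[5,12], reject
24. q=(1,30) nearest=5 d=21 new=(1,11) → blocked by [0,2]×[9,16], reject
25. q=(5,21) nearest=5 d=12 new=(5,11) → blocked by [4,6]×[5,12], reject

Parent of node 4: 2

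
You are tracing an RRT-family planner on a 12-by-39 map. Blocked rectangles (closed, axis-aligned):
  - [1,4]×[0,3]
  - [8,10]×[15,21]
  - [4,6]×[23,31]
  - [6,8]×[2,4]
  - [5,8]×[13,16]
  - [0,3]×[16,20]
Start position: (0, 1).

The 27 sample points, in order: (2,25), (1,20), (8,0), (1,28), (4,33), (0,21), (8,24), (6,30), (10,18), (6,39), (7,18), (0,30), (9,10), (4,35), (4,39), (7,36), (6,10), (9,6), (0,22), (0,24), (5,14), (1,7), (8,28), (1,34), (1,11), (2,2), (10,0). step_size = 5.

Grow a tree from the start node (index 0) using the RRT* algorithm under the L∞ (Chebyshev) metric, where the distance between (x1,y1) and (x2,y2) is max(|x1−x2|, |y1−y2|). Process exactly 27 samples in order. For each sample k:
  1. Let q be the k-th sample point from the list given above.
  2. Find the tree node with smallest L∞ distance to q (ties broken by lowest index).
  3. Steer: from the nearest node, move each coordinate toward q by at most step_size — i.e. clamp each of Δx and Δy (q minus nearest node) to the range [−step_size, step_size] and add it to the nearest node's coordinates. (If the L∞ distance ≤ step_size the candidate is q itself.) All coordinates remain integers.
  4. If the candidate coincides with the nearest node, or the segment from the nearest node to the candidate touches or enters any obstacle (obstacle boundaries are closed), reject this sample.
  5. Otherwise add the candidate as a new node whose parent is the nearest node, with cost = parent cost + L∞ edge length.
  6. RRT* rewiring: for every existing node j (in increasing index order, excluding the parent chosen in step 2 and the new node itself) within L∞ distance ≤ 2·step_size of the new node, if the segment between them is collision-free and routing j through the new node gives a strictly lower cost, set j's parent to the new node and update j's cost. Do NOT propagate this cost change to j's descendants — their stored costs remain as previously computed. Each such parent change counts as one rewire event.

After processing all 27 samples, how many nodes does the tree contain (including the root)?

Node count: 13

1. q=(2,25) nearest=0 d=24 new=(2,6) → add node 1 parent=0 cost=5
2. q=(1,20) nearest=1 d=14 new=(1,11) → add node 2 parent=1 cost=10
3. q=(8,0) nearest=1 d=6 new=(7,1) → blocked by [6,8]×[2,4], reject
4. q=(1,28) nearest=2 d=17 new=(1,16) → blocked by [0,3]×[16,20], reject
5. q=(4,33) nearest=2 d=22 new=(4,16) → add node 3 parent=2 cost=15
6. q=(0,21) nearest=3 d=5 new=(0,21) → blocked by [0,3]×[16,20], reject
7. q=(8,24) nearest=3 d=8 new=(8,21) → blocked by [8,10]×[15,21], reject
8. q=(6,30) nearest=3 d=14 new=(6,21) → add node 4 parent=3 cost=20
9. q=(10,18) nearest=4 d=4 new=(10,18) → blocked by [8,10]×[15,21], reject
10. q=(6,39) nearest=4 d=18 new=(6,26) → blocked by [4,6]×[23,31], reject
11. q=(7,18) nearest=3 d=3 new=(7,18) → add node 5 parent=3 cost=18
12. q=(0,30) nearest=4 d=9 new=(1,26) → blocked by [4,6]×[23,31], reject
13. q=(9,10) nearest=3 d=6 new=(9,11) → blocked by [5,8]×[13,16], reject
14. q=(4,35) nearest=4 d=14 new=(4,26) → blocked by [4,6]×[23,31], reject
15. q=(4,39) nearest=4 d=18 new=(4,26) → blocked by [4,6]×[23,31], reject
16. q=(7,36) nearest=4 d=15 new=(7,26) → add node 6 parent=4 cost=25
17. q=(6,10) nearest=1 d=4 new=(6,10) → add node 7 parent=1 cost=9
18. q=(9,6) nearest=7 d=4 new=(9,6) → add node 8 parent=7 cost=13
19. q=(0,22) nearest=3 d=6 new=(0,21) → blocked by [0,3]×[16,20], reject
20. q=(0,24) nearest=4 d=6 new=(1,24) → add node 9 parent=4 cost=25
21. q=(5,14) nearest=3 d=2 new=(5,14) → blocked by [5,8]×[13,16], reject
22. q=(1,7) nearest=1 d=1 new=(1,7) → add node 10 parent=1 cost=6
23. q=(8,28) nearest=6 d=2 new=(8,28) → add node 11 parent=6 cost=27
24. q=(1,34) nearest=11 d=7 new=(3,33) → blocked by [4,6]×[23,31], reject
25. q=(1,11) nearest=2 d=0 → coincident, reject
26. q=(2,2) nearest=0 d=2 new=(2,2) → blocked by [1,4]×[0,3], reject
27. q=(10,0) nearest=8 d=6 new=(10,1) → add node 12 parent=8 cost=18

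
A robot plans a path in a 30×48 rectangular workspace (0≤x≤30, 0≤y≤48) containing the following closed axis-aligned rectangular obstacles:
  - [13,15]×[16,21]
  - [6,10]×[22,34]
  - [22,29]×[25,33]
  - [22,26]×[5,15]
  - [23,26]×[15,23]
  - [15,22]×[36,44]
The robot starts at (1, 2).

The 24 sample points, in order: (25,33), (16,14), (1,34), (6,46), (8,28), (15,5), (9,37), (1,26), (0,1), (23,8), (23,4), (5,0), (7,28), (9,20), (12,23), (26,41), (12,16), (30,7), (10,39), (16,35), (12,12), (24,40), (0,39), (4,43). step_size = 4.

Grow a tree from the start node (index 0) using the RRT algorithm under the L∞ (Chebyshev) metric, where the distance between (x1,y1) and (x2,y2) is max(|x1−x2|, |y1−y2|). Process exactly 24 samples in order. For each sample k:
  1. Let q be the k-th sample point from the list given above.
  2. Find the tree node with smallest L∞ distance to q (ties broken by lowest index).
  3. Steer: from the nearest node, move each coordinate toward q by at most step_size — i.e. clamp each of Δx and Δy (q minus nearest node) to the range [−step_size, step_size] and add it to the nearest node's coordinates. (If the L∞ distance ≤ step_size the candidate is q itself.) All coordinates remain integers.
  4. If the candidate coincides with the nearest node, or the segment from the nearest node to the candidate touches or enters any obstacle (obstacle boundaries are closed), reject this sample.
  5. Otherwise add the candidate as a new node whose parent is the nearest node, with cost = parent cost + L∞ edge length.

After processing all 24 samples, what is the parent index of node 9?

1. q=(25,33) nearest=0 d=31 new=(5,6) → add node 1 parent=0 cost=4
2. q=(16,14) nearest=1 d=11 new=(9,10) → add node 2 parent=1 cost=8
3. q=(1,34) nearest=2 d=24 new=(5,14) → add node 3 parent=2 cost=12
4. q=(6,46) nearest=3 d=32 new=(6,18) → add node 4 parent=3 cost=16
5. q=(8,28) nearest=4 d=10 new=(8,22) → blocked by [6,10]×[22,34], reject
6. q=(15,5) nearest=2 d=6 new=(13,6) → add node 5 parent=2 cost=12
7. q=(9,37) nearest=4 d=19 new=(9,22) → blocked by [6,10]×[22,34], reject
8. q=(1,26) nearest=4 d=8 new=(2,22) → add node 6 parent=4 cost=20
9. q=(0,1) nearest=0 d=1 new=(0,1) → add node 7 parent=0 cost=1
10. q=(23,8) nearest=5 d=10 new=(17,8) → add node 8 parent=5 cost=16
11. q=(23,4) nearest=8 d=6 new=(21,4) → add node 9 parent=8 cost=20
12. q=(5,0) nearest=0 d=4 new=(5,0) → add node 10 parent=0 cost=4
13. q=(7,28) nearest=6 d=6 new=(6,26) → blocked by [6,10]×[22,34], reject
14. q=(9,20) nearest=4 d=3 new=(9,20) → add node 11 parent=4 cost=19
15. q=(12,23) nearest=11 d=3 new=(12,23) → add node 12 parent=11 cost=22
16. q=(26,41) nearest=12 d=18 new=(16,27) → add node 13 parent=12 cost=26
17. q=(12,16) nearest=11 d=4 new=(12,16) → add node 14 parent=11 cost=23
18. q=(30,7) nearest=9 d=9 new=(25,7) → blocked by [22,26]×[5,15], reject
19. q=(10,39) nearest=13 d=12 new=(12,31) → add node 15 parent=13 cost=30
20. q=(16,35) nearest=15 d=4 new=(16,35) → add node 16 parent=15 cost=34
21. q=(12,12) nearest=2 d=3 new=(12,12) → add node 17 parent=2 cost=11
22. q=(24,40) nearest=16 d=8 new=(20,39) → blocked by [15,22]×[36,44], reject
23. q=(0,39) nearest=15 d=12 new=(8,35) → blocked by [6,10]×[22,34], reject
24. q=(4,43) nearest=15 d=12 new=(8,35) → blocked by [6,10]×[22,34], reject

Parent of node 9: 8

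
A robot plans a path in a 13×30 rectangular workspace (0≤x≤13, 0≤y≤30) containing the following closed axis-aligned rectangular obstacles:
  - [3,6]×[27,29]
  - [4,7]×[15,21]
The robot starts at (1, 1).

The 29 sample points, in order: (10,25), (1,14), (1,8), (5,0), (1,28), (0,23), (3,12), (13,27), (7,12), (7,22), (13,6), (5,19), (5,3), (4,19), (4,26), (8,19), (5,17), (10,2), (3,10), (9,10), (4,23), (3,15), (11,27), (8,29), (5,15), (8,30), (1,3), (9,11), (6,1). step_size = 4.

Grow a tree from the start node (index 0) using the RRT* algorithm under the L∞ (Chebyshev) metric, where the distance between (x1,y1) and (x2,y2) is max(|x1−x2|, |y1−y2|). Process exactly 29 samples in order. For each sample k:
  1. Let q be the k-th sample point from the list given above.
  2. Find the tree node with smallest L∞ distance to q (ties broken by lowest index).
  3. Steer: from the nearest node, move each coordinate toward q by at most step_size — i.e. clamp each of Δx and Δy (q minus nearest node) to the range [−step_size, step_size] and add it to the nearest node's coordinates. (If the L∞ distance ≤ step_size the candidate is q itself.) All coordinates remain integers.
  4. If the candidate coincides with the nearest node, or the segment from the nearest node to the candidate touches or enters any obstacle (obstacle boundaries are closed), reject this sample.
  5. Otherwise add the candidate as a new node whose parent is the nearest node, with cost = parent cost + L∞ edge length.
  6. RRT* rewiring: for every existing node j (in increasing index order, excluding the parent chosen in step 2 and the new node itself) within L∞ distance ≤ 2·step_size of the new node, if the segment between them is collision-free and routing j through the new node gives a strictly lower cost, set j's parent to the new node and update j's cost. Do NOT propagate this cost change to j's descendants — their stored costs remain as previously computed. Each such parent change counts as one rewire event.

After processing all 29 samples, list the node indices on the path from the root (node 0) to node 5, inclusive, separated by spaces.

Path: 0 1 2 5

1. q=(10,25) nearest=0 d=24 new=(5,5) → add node 1 parent=0 cost=4
2. q=(1,14) nearest=1 d=9 new=(1,9) → add node 2 parent=1 cost=8
3. q=(1,8) nearest=2 d=1 new=(1,8) → add node 3 parent=2 cost=9
4. q=(5,0) nearest=0 d=4 new=(5,0) → add node 4 parent=0 cost=4
5. q=(1,28) nearest=2 d=19 new=(1,13) → add node 5 parent=2 cost=12
6. q=(0,23) nearest=5 d=10 new=(0,17) → add node 6 parent=5 cost=16
7. q=(3,12) nearest=5 d=2 new=(3,12) → add node 7 parent=5 cost=14
8. q=(13,27) nearest=6 d=13 new=(4,21) → blocked by [4,7]×[15,21], reject
9. q=(7,12) nearest=7 d=4 new=(7,12) → add node 8 parent=7 cost=18
10. q=(7,22) nearest=6 d=7 new=(4,21) → blocked by [4,7]×[15,21], reject
11. q=(13,6) nearest=8 d=6 new=(11,8) → add node 9 parent=8 cost=22
12. q=(5,19) nearest=6 d=5 new=(4,19) → blocked by [4,7]×[15,21], reject
13. q=(5,3) nearest=1 d=2 new=(5,3) → add node 10 parent=1 cost=6; rewire 9→10 (12<22)
14. q=(4,19) nearest=6 d=4 new=(4,19) → blocked by [4,7]×[15,21], reject
15. q=(4,26) nearest=6 d=9 new=(4,21) → blocked by [4,7]×[15,21], reject
16. q=(8,19) nearest=5 d=7 new=(5,17) → blocked by [4,7]×[15,21], reject
17. q=(5,17) nearest=5 d=4 new=(5,17) → blocked by [4,7]×[15,21], reject
18. q=(10,2) nearest=1 d=5 new=(9,2) → add node 11 parent=1 cost=8
19. q=(3,10) nearest=2 d=2 new=(3,10) → add node 12 parent=2 cost=10; rewire 7→12 (12<14); rewire 8→12 (14<18)
20. q=(9,10) nearest=8 d=2 new=(9,10) → add node 13 parent=8 cost=16
21. q=(4,23) nearest=6 d=6 new=(4,21) → blocked by [4,7]×[15,21], reject
22. q=(3,15) nearest=5 d=2 new=(3,15) → add node 14 parent=5 cost=14
23. q=(11,27) nearest=6 d=11 new=(4,21) → blocked by [4,7]×[15,21], reject
24. q=(8,29) nearest=6 d=12 new=(4,21) → blocked by [4,7]×[15,21], reject
25. q=(5,15) nearest=14 d=2 new=(5,15) → blocked by [4,7]×[15,21], reject
26. q=(8,30) nearest=6 d=13 new=(4,21) → blocked by [4,7]×[15,21], reject
27. q=(1,3) nearest=0 d=2 new=(1,3) → add node 15 parent=0 cost=2; rewire 3→15 (7<9); rewire 12→15 (9<10); rewire 13→15 (10<16)
28. q=(9,11) nearest=13 d=1 new=(9,11) → add node 16 parent=13 cost=11; rewire 8→16 (13<14)
29. q=(6,1) nearest=4 d=1 new=(6,1) → add node 17 parent=4 cost=5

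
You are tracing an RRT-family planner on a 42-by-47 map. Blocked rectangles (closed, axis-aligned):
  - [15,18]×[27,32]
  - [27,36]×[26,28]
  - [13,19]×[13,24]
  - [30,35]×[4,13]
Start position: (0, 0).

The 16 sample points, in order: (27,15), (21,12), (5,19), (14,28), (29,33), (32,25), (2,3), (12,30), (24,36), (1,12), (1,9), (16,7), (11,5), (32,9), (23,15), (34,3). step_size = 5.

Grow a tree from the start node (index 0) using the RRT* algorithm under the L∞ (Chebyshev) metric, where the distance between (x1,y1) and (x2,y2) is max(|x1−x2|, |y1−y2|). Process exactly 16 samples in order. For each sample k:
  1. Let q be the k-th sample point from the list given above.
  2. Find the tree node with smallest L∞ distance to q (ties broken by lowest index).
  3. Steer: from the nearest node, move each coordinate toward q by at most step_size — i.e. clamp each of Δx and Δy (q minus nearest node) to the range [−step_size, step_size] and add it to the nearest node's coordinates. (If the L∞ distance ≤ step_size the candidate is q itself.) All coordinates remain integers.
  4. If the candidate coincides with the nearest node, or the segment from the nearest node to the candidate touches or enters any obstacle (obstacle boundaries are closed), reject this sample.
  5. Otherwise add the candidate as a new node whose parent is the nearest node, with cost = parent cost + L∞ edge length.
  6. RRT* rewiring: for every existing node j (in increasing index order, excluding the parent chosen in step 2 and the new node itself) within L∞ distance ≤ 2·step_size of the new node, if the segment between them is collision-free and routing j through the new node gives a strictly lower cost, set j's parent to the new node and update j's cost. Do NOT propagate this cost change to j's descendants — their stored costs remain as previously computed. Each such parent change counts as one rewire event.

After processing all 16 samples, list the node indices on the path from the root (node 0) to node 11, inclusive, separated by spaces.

Path: 0 1 2 9 11

1. q=(27,15) nearest=0 d=27 new=(5,5) → add node 1 parent=0 cost=5
2. q=(21,12) nearest=1 d=16 new=(10,10) → add node 2 parent=1 cost=10
3. q=(5,19) nearest=2 d=9 new=(5,15) → add node 3 parent=2 cost=15
4. q=(14,28) nearest=3 d=13 new=(10,20) → add node 4 parent=3 cost=20
5. q=(29,33) nearest=4 d=19 new=(15,25) → blocked by [13,19]×[13,24], reject
6. q=(32,25) nearest=2 d=22 new=(15,15) → blocked by [13,19]×[13,24], reject
7. q=(2,3) nearest=0 d=3 new=(2,3) → add node 5 parent=0 cost=3
8. q=(12,30) nearest=4 d=10 new=(12,25) → add node 6 parent=4 cost=25
9. q=(24,36) nearest=6 d=12 new=(17,30) → blocked by [15,18]×[27,32], reject
10. q=(1,12) nearest=3 d=4 new=(1,12) → add node 7 parent=3 cost=19
11. q=(1,9) nearest=7 d=3 new=(1,9) → add node 8 parent=7 cost=22
12. q=(16,7) nearest=2 d=6 new=(15,7) → add node 9 parent=2 cost=15
13. q=(11,5) nearest=9 d=4 new=(11,5) → add node 10 parent=9 cost=19
14. q=(32,9) nearest=9 d=17 new=(20,9) → add node 11 parent=9 cost=20
15. q=(23,15) nearest=11 d=6 new=(23,14) → add node 12 parent=11 cost=25
16. q=(34,3) nearest=12 d=11 new=(28,9) → add node 13 parent=12 cost=30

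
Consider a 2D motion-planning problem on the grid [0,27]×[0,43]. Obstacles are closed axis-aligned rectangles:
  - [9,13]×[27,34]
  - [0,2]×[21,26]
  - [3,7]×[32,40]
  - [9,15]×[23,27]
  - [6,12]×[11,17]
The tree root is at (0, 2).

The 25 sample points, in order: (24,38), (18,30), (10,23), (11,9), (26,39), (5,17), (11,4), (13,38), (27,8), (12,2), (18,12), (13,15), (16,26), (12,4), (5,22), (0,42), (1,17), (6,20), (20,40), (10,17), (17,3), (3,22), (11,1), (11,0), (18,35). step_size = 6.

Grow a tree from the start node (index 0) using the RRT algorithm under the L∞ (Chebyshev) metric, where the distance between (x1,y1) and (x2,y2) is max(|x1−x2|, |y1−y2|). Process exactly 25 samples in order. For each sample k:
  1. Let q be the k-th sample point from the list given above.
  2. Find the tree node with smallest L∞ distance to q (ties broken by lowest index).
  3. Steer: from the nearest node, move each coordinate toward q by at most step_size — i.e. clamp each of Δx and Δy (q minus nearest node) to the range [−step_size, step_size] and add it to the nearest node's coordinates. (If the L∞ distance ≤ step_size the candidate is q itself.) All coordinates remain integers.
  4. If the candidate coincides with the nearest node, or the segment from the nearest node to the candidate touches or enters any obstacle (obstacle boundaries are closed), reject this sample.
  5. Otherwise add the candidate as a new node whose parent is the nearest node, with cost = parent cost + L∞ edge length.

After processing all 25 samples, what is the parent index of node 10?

1. q=(24,38) nearest=0 d=36 new=(6,8) → add node 1 parent=0 cost=6
2. q=(18,30) nearest=1 d=22 new=(12,14) → blocked by [6,12]×[11,17], reject
3. q=(10,23) nearest=1 d=15 new=(10,14) → blocked by [6,12]×[11,17], reject
4. q=(11,9) nearest=1 d=5 new=(11,9) → add node 2 parent=1 cost=11
5. q=(26,39) nearest=2 d=30 new=(17,15) → add node 3 parent=2 cost=17
6. q=(5,17) nearest=2 d=8 new=(5,15) → blocked by [6,12]×[11,17], reject
7. q=(11,4) nearest=1 d=5 new=(11,4) → add node 4 parent=1 cost=11
8. q=(13,38) nearest=3 d=23 new=(13,21) → add node 5 parent=3 cost=23
9. q=(27,8) nearest=3 d=10 new=(23,9) → add node 6 parent=3 cost=23
10. q=(12,2) nearest=4 d=2 new=(12,2) → add node 7 parent=4 cost=13
11. q=(18,12) nearest=3 d=3 new=(18,12) → add node 8 parent=3 cost=20
12. q=(13,15) nearest=3 d=4 new=(13,15) → add node 9 parent=3 cost=21
13. q=(16,26) nearest=5 d=5 new=(16,26) → blocked by [9,15]×[23,27], reject
14. q=(12,4) nearest=4 d=1 new=(12,4) → add node 10 parent=4 cost=12
15. q=(5,22) nearest=5 d=8 new=(7,22) → add node 11 parent=5 cost=29
16. q=(0,42) nearest=11 d=20 new=(1,28) → add node 12 parent=11 cost=35
17. q=(1,17) nearest=11 d=6 new=(1,17) → add node 13 parent=11 cost=35
18. q=(6,20) nearest=11 d=2 new=(6,20) → add node 14 parent=11 cost=31
19. q=(20,40) nearest=11 d=18 new=(13,28) → blocked by [9,13]×[27,34], reject
20. q=(10,17) nearest=9 d=3 new=(10,17) → blocked by [6,12]×[11,17], reject
21. q=(17,3) nearest=7 d=5 new=(17,3) → add node 15 parent=7 cost=18
22. q=(3,22) nearest=14 d=3 new=(3,22) → add node 16 parent=14 cost=34
23. q=(11,1) nearest=7 d=1 new=(11,1) → add node 17 parent=7 cost=14
24. q=(11,0) nearest=17 d=1 new=(11,0) → add node 18 parent=17 cost=15
25. q=(18,35) nearest=11 d=13 new=(13,28) → blocked by [9,13]×[27,34], reject

Parent of node 10: 4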